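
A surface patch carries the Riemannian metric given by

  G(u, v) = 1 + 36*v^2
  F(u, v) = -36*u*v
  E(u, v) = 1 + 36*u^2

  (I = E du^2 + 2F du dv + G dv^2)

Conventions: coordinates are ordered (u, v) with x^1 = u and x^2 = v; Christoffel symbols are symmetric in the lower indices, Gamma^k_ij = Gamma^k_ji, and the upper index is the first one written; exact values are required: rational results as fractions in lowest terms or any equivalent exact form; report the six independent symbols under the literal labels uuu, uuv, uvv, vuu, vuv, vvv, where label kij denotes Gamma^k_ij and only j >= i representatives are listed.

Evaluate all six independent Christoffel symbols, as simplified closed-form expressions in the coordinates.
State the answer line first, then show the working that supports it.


Answer: Gamma_uuu = 36*u/(36*u^2 + 36*v^2 + 1), Gamma_uuv = 0, Gamma_uvv = -36*u/(36*u^2 + 36*v^2 + 1), Gamma_vuu = -36*v/(36*u^2 + 36*v^2 + 1), Gamma_vuv = 0, Gamma_vvv = 36*v/(36*u^2 + 36*v^2 + 1)

E = 1 + 36*u^2; F = -36*u*v; G = 1 + 36*v^2
Gamma^k_ij = (1/2) g^{kl} (d_i g_jl + d_j g_il - d_l g_ij), with g^inv = (1/(EG-F^2)) [[G, -F], [-F, E]]
first partials: E_u = 72*u, E_v = 0, F_u = -36*v, F_v = -36*u, G_u = 0, G_v = 72*v
D = EG - F^2 = 1 + 36*v^2 + 36*u^2
expanded: Gamma^u_uu = (G E_u - 2F F_u + F E_v)/(2D), Gamma^u_uv = (G E_v - F G_u)/(2D), Gamma^u_vv = (2G F_v - G G_u - F G_v)/(2D), Gamma^v_uu = (2E F_u - E E_v - F E_u)/(2D), Gamma^v_uv = (E G_u - F E_v)/(2D), Gamma^v_vv = (E G_v - 2F F_v + F G_u)/(2D); substitute and cancel common factors


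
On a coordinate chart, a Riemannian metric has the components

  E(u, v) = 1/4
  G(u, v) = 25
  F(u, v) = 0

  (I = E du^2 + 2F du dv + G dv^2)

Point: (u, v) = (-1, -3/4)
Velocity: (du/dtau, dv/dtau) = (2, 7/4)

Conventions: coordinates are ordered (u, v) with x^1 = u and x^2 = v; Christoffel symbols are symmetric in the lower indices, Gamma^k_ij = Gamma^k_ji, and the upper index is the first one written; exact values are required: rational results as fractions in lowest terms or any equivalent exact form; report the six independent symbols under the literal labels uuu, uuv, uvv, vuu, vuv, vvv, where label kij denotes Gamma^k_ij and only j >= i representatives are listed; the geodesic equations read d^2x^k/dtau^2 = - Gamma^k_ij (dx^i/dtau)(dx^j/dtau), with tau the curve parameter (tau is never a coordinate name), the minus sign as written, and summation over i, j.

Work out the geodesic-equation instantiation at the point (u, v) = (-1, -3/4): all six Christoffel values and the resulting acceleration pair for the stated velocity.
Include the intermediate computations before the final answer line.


E = 1/4, F = 0, G = 25 at the point
E_u = 0, E_v = 0, F_u = 0, F_v = 0, G_u = 0, G_v = 0
EG - F^2 = 25/4;  g^inv = (4/25) * [[25, 0], [0, 1/4]]
first-kind symbols [ij,l] = (1/2)(d_i g_jl + d_j g_il - d_l g_ij): [uu,u] = E_u/2 = 0, [uu,v] = F_u - E_v/2 = 0, [uv,u] = E_v/2 = 0, [uv,v] = G_u/2 = 0, [vv,u] = F_v - G_u/2 = 0, [vv,v] = G_v/2 = 0
Gamma^u_ij = (G*[ij,u] - F*[ij,v])/(EG - F^2), Gamma^v_ij = (E*[ij,v] - F*[ij,u])/(EG - F^2)
Gamma_uuu = 0, Gamma_uuv = 0, Gamma_uvv = 0, Gamma_vuu = 0, Gamma_vuv = 0, Gamma_vvv = 0
d^2u/dtau^2 = -(Gamma_uuu*(2)^2 + 2*Gamma_uuv*(2)*(7/4) + Gamma_uvv*(7/4)^2) = 0
d^2v/dtau^2 = -(Gamma_vuu*(2)^2 + 2*Gamma_vuv*(2)*(7/4) + Gamma_vvv*(7/4)^2) = 0

Answer: Gamma_uuu = 0, Gamma_uuv = 0, Gamma_uvv = 0, Gamma_vuu = 0, Gamma_vuv = 0, Gamma_vvv = 0; accelerations (d^2u/dtau^2, d^2v/dtau^2) = (0, 0)


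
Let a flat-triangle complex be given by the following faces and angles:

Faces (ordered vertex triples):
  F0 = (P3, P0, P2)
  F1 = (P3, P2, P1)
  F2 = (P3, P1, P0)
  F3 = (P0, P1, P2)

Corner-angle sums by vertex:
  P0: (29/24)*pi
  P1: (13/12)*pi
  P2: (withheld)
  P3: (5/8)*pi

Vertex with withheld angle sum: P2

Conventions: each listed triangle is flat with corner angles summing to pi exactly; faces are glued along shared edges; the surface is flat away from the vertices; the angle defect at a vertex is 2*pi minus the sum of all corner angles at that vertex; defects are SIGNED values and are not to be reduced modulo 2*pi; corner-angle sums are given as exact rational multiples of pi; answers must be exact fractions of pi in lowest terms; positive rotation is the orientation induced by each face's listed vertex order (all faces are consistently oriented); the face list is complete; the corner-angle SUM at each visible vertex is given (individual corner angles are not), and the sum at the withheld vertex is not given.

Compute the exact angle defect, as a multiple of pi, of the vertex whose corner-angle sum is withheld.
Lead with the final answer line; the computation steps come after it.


Answer: defect(P2) = (11/12)*pi

V = 4, E = 6, F = 4; chi = V - E + F = 2
Gauss-Bonnet: total defect = 2*pi*chi = 4*pi; visible defects sum to (37/12)*pi


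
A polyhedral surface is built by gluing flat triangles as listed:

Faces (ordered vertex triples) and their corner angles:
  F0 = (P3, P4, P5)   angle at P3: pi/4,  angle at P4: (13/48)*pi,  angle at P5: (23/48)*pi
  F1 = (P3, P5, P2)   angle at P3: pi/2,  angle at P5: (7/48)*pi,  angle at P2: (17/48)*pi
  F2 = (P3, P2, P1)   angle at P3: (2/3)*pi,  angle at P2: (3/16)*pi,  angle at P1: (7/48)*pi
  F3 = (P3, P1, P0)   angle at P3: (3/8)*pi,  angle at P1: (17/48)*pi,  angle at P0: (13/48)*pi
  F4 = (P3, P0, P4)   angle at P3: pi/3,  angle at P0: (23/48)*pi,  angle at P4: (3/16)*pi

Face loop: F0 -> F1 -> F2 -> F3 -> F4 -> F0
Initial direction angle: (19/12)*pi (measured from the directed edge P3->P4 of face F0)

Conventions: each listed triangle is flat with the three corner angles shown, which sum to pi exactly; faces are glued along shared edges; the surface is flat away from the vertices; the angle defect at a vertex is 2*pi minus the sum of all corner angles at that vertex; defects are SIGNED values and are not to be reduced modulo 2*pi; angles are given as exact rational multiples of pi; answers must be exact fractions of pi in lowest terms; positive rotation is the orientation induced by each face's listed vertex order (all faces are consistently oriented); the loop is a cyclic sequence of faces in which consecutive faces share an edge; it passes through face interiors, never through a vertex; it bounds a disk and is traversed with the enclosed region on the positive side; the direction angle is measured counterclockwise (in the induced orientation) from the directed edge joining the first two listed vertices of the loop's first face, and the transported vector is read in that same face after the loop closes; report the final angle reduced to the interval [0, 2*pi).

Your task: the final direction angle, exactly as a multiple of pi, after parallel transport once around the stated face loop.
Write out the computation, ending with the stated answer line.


enclosed vertex P3: corner angles sum to (17/8)*pi, defect = 2*pi - (17/8)*pi = -pi/8
by Gauss-Bonnet the loop rotates the vector by the enclosed defect sum (positive orientation, mod 2*pi)
final angle = (19/12)*pi - pi/8 = (35/24)*pi (mod 2*pi)

Answer: final direction angle = (35/24)*pi


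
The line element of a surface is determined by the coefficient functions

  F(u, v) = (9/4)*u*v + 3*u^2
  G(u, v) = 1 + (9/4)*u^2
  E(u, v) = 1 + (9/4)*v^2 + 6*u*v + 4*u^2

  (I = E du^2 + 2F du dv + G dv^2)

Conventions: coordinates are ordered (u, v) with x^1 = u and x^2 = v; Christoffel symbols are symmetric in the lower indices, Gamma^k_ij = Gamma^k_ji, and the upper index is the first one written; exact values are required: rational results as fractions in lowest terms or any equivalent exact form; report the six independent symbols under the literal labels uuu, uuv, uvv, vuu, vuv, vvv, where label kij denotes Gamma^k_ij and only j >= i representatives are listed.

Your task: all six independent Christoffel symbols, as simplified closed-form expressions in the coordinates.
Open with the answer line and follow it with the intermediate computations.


Answer: Gamma_uuu = (16*u + 12*v)/(25*u^2 + 24*u*v + 9*v^2 + 4), Gamma_uuv = (12*u + 9*v)/(25*u^2 + 24*u*v + 9*v^2 + 4), Gamma_uvv = 0, Gamma_vuu = 12*u/(25*u^2 + 24*u*v + 9*v^2 + 4), Gamma_vuv = 9*u/(25*u^2 + 24*u*v + 9*v^2 + 4), Gamma_vvv = 0

E = 1 + (9/4)*v^2 + 6*u*v + 4*u^2; F = (9/4)*u*v + 3*u^2; G = 1 + (9/4)*u^2
Gamma^k_ij = (1/2) g^{kl} (d_i g_jl + d_j g_il - d_l g_ij), with g^inv = (1/(EG-F^2)) [[G, -F], [-F, E]]
first partials: E_u = 6*v + 8*u, E_v = (9/2)*v + 6*u, F_u = (9/4)*v + 6*u, F_v = (9/4)*u, G_u = (9/2)*u, G_v = 0
D = EG - F^2 = 1 + (9/4)*v^2 + 6*u*v + (25/4)*u^2
expanded: Gamma^u_uu = (G E_u - 2F F_u + F E_v)/(2D), Gamma^u_uv = (G E_v - F G_u)/(2D), Gamma^u_vv = (2G F_v - G G_u - F G_v)/(2D), Gamma^v_uu = (2E F_u - E E_v - F E_u)/(2D), Gamma^v_uv = (E G_u - F E_v)/(2D), Gamma^v_vv = (E G_v - 2F F_v + F G_u)/(2D); substitute and cancel common factors


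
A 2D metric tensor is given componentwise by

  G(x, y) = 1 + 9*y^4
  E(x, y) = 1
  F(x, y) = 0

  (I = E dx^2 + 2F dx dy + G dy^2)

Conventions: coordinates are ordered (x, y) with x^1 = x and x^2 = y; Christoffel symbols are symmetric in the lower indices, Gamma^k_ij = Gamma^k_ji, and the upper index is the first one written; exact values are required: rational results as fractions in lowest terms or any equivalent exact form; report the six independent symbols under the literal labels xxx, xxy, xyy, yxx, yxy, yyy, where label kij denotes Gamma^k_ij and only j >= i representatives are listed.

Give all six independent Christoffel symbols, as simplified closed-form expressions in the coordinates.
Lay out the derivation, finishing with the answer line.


E = 1; F = 0; G = 1 + 9*y^4
Gamma^k_ij = (1/2) g^{kl} (d_i g_jl + d_j g_il - d_l g_ij), with g^inv = (1/(EG-F^2)) [[G, -F], [-F, E]]
first partials: E_x = 0, E_y = 0, F_x = 0, F_y = 0, G_x = 0, G_y = 36*y^3
D = EG - F^2 = 1 + 9*y^4
expanded: Gamma^x_xx = (G E_x - 2F F_x + F E_y)/(2D), Gamma^x_xy = (G E_y - F G_x)/(2D), Gamma^x_yy = (2G F_y - G G_x - F G_y)/(2D), Gamma^y_xx = (2E F_x - E E_y - F E_x)/(2D), Gamma^y_xy = (E G_x - F E_y)/(2D), Gamma^y_yy = (E G_y - 2F F_y + F G_x)/(2D); substitute and cancel common factors

Answer: Gamma_xxx = 0, Gamma_xxy = 0, Gamma_xyy = 0, Gamma_yxx = 0, Gamma_yxy = 0, Gamma_yyy = 18*y^3/(9*y^4 + 1)


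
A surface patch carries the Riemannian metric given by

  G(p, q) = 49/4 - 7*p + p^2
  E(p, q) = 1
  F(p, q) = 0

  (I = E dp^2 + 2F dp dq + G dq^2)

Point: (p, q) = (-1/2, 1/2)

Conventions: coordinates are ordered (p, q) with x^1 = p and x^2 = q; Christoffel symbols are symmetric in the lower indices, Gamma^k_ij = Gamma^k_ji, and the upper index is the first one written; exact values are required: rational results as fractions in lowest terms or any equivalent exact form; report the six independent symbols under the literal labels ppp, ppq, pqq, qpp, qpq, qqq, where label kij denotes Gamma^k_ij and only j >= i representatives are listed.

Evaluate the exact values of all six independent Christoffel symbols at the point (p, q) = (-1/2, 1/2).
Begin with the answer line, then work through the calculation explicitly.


Answer: Gamma_ppp = 0, Gamma_ppq = 0, Gamma_pqq = 4, Gamma_qpp = 0, Gamma_qpq = -1/4, Gamma_qqq = 0

E = 1, F = 0, G = 16 at the point
E_p = 0, E_q = 0, F_p = 0, F_q = 0, G_p = -8, G_q = 0
EG - F^2 = 16;  g^inv = (1/16) * [[16, 0], [0, 1]]
first-kind symbols [ij,l] = (1/2)(d_i g_jl + d_j g_il - d_l g_ij): [pp,p] = E_p/2 = 0, [pp,q] = F_p - E_q/2 = 0, [pq,p] = E_q/2 = 0, [pq,q] = G_p/2 = -4, [qq,p] = F_q - G_p/2 = 4, [qq,q] = G_q/2 = 0
Gamma^p_ij = (G*[ij,p] - F*[ij,q])/(EG - F^2), Gamma^q_ij = (E*[ij,q] - F*[ij,p])/(EG - F^2)


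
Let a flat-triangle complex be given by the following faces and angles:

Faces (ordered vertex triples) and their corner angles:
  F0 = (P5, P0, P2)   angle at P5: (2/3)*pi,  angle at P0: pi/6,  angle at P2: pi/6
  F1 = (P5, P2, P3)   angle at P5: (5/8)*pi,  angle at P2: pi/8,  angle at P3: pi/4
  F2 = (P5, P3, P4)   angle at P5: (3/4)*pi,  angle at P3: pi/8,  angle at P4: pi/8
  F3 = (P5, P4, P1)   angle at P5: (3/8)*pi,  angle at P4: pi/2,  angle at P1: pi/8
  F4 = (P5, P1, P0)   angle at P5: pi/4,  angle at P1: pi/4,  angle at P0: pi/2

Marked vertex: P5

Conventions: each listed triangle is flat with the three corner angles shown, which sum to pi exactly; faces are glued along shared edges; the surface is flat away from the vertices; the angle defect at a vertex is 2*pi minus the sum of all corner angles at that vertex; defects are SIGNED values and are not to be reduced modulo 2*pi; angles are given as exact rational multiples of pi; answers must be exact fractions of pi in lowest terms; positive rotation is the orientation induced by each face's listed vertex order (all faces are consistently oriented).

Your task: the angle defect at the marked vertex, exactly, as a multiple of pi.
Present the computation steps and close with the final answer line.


Sum of corner angles at P5: (8/3)*pi
defect = 2*pi - (8/3)*pi

Answer: defect(P5) = (-2/3)*pi


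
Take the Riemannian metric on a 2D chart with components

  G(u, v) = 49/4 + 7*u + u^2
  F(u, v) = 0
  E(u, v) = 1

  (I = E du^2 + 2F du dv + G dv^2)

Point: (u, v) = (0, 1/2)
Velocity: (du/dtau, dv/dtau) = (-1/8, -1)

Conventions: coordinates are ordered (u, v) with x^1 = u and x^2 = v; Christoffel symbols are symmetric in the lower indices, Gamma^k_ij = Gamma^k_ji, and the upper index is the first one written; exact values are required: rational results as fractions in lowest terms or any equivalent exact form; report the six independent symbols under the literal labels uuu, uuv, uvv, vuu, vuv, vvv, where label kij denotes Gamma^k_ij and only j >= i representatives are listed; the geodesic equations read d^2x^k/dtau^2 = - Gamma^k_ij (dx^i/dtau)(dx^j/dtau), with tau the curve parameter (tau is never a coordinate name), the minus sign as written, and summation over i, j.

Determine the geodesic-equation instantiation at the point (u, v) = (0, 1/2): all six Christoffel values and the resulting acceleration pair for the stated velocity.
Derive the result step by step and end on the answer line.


E = 1, F = 0, G = 49/4 at the point
E_u = 0, E_v = 0, F_u = 0, F_v = 0, G_u = 7, G_v = 0
EG - F^2 = 49/4;  g^inv = (4/49) * [[49/4, 0], [0, 1]]
first-kind symbols [ij,l] = (1/2)(d_i g_jl + d_j g_il - d_l g_ij): [uu,u] = E_u/2 = 0, [uu,v] = F_u - E_v/2 = 0, [uv,u] = E_v/2 = 0, [uv,v] = G_u/2 = 7/2, [vv,u] = F_v - G_u/2 = -7/2, [vv,v] = G_v/2 = 0
Gamma^u_ij = (G*[ij,u] - F*[ij,v])/(EG - F^2), Gamma^v_ij = (E*[ij,v] - F*[ij,u])/(EG - F^2)
Gamma_uuu = 0, Gamma_uuv = 0, Gamma_uvv = -7/2, Gamma_vuu = 0, Gamma_vuv = 2/7, Gamma_vvv = 0
d^2u/dtau^2 = -(Gamma_uuu*(-1/8)^2 + 2*Gamma_uuv*(-1/8)*(-1) + Gamma_uvv*(-1)^2) = 7/2
d^2v/dtau^2 = -(Gamma_vuu*(-1/8)^2 + 2*Gamma_vuv*(-1/8)*(-1) + Gamma_vvv*(-1)^2) = -1/14

Answer: Gamma_uuu = 0, Gamma_uuv = 0, Gamma_uvv = -7/2, Gamma_vuu = 0, Gamma_vuv = 2/7, Gamma_vvv = 0; accelerations (d^2u/dtau^2, d^2v/dtau^2) = (7/2, -1/14)


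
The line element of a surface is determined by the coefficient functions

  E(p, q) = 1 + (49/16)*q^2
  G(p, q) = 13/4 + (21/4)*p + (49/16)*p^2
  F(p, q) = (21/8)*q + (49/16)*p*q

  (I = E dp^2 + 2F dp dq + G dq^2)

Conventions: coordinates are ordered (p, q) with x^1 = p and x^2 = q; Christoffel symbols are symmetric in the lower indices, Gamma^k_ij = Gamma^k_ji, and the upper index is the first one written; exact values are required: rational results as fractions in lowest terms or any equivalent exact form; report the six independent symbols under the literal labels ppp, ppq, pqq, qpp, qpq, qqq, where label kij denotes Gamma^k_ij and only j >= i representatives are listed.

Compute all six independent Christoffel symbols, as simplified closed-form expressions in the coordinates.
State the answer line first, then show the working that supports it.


Answer: Gamma_ppp = 0, Gamma_ppq = 49*q/(49*p^2 + 84*p + 49*q^2 + 52), Gamma_pqq = 0, Gamma_qpp = 0, Gamma_qpq = (49*p + 42)/(49*p^2 + 84*p + 49*q^2 + 52), Gamma_qqq = 0

E = 1 + (49/16)*q^2; F = (21/8)*q + (49/16)*p*q; G = 13/4 + (21/4)*p + (49/16)*p^2
Gamma^k_ij = (1/2) g^{kl} (d_i g_jl + d_j g_il - d_l g_ij), with g^inv = (1/(EG-F^2)) [[G, -F], [-F, E]]
first partials: E_p = 0, E_q = (49/8)*q, F_p = (49/16)*q, F_q = 21/8 + (49/16)*p, G_p = 21/4 + (49/8)*p, G_q = 0
D = EG - F^2 = 13/4 + (21/4)*p + (49/16)*q^2 + (49/16)*p^2
expanded: Gamma^p_pp = (G E_p - 2F F_p + F E_q)/(2D), Gamma^p_pq = (G E_q - F G_p)/(2D), Gamma^p_qq = (2G F_q - G G_p - F G_q)/(2D), Gamma^q_pp = (2E F_p - E E_q - F E_p)/(2D), Gamma^q_pq = (E G_p - F E_q)/(2D), Gamma^q_qq = (E G_q - 2F F_q + F G_p)/(2D); substitute and cancel common factors


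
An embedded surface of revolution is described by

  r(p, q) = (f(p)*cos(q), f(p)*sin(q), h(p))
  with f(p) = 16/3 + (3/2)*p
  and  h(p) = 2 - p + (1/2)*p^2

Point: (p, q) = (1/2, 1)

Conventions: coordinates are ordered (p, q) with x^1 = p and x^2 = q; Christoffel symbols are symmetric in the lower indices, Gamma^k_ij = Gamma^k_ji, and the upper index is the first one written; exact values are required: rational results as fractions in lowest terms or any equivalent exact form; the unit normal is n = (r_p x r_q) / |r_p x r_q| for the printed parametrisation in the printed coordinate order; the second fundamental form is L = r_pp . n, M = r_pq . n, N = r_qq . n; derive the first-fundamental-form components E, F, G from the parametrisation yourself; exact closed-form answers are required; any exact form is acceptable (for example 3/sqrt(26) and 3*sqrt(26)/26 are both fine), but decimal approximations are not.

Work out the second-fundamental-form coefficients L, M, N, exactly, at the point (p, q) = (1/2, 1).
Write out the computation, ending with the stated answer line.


f = 73/12, f' = 3/2, f'' = 0, h' = -1/2, h'' = 1
E = 5/2, F = 0, G = 5329/144; answer radicand W^2 = 5/2
unnormalised second-form numerators: l = 3/2, m = 0, n = -73/24; L = l/sqrt(5/2), and similarly M = m/sqrt(W^2), N = n/sqrt(W^2)

Answer: L = 3*sqrt(10)/10, M = 0, N = -73*sqrt(10)/120


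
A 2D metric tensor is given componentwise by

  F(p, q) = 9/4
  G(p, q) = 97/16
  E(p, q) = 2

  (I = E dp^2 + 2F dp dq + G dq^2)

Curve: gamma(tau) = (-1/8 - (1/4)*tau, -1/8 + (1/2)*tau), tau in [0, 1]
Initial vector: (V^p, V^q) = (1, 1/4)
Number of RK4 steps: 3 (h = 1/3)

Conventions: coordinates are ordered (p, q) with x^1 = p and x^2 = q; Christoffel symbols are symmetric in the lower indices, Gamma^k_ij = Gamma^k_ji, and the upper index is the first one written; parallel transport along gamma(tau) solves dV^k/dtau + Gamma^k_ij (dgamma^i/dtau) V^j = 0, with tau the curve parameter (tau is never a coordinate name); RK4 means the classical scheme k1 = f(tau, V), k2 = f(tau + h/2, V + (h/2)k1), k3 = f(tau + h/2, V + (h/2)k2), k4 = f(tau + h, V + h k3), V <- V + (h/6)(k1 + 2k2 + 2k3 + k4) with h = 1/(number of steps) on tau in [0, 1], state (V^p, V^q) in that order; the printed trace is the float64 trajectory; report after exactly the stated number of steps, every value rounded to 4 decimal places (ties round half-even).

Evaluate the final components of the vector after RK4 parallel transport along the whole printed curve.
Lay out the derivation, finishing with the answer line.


gamma'(tau) = (-1/4, 1/2); f(tau, V)^k = -Gamma^k_ij(gamma(tau)) gamma'^i(tau) V^j; h = 1/3; intermediate values shown to 6 dp
curve data and Christoffel symbols at the stage parameters:
  tau = 0.000000: gamma = (-0.125000, -0.125000), gamma' = (-0.250000, 0.500000); Gamma_ppp = 0.000000, Gamma_ppq = 0.000000, Gamma_pqq = 0.000000, Gamma_qpp = 0.000000, Gamma_qpq = 0.000000, Gamma_qqq = 0.000000
  tau = 0.166667: gamma = (-0.166667, -0.041667), gamma' = (-0.250000, 0.500000); Gamma_ppp = 0.000000, Gamma_ppq = 0.000000, Gamma_pqq = 0.000000, Gamma_qpp = 0.000000, Gamma_qpq = 0.000000, Gamma_qqq = 0.000000
  tau = 0.333333: gamma = (-0.208333, 0.041667), gamma' = (-0.250000, 0.500000); Gamma_ppp = 0.000000, Gamma_ppq = 0.000000, Gamma_pqq = 0.000000, Gamma_qpp = 0.000000, Gamma_qpq = 0.000000, Gamma_qqq = 0.000000
  tau = 0.500000: gamma = (-0.250000, 0.125000), gamma' = (-0.250000, 0.500000); Gamma_ppp = 0.000000, Gamma_ppq = 0.000000, Gamma_pqq = 0.000000, Gamma_qpp = 0.000000, Gamma_qpq = 0.000000, Gamma_qqq = 0.000000
  tau = 0.666667: gamma = (-0.291667, 0.208333), gamma' = (-0.250000, 0.500000); Gamma_ppp = 0.000000, Gamma_ppq = 0.000000, Gamma_pqq = 0.000000, Gamma_qpp = 0.000000, Gamma_qpq = 0.000000, Gamma_qqq = 0.000000
  tau = 0.833333: gamma = (-0.333333, 0.291667), gamma' = (-0.250000, 0.500000); Gamma_ppp = 0.000000, Gamma_ppq = 0.000000, Gamma_pqq = 0.000000, Gamma_qpp = 0.000000, Gamma_qpq = 0.000000, Gamma_qqq = 0.000000
  tau = 1.000000: gamma = (-0.375000, 0.375000), gamma' = (-0.250000, 0.500000); Gamma_ppp = 0.000000, Gamma_ppq = 0.000000, Gamma_pqq = 0.000000, Gamma_qpp = 0.000000, Gamma_qpq = 0.000000, Gamma_qqq = 0.000000
step 0: V^p = 1.0000, V^q = 0.2500
step 1: k1 = (0.000000, 0.000000), k2 = (0.000000, 0.000000), k3 = (0.000000, 0.000000), k4 = (0.000000, 0.000000); V <- V + (h/6)(k1 + 2k2 + 2k3 + k4): V^p = 1.0000, V^q = 0.2500
step 2: k1 = (0.000000, 0.000000), k2 = (0.000000, 0.000000), k3 = (0.000000, 0.000000), k4 = (0.000000, 0.000000); V <- V + (h/6)(k1 + 2k2 + 2k3 + k4): V^p = 1.0000, V^q = 0.2500
step 3: k1 = (0.000000, 0.000000), k2 = (0.000000, 0.000000), k3 = (0.000000, 0.000000), k4 = (0.000000, 0.000000); V <- V + (h/6)(k1 + 2k2 + 2k3 + k4): V^p = 1.0000, V^q = 0.2500

Answer: V^p = 1.0000, V^q = 0.2500


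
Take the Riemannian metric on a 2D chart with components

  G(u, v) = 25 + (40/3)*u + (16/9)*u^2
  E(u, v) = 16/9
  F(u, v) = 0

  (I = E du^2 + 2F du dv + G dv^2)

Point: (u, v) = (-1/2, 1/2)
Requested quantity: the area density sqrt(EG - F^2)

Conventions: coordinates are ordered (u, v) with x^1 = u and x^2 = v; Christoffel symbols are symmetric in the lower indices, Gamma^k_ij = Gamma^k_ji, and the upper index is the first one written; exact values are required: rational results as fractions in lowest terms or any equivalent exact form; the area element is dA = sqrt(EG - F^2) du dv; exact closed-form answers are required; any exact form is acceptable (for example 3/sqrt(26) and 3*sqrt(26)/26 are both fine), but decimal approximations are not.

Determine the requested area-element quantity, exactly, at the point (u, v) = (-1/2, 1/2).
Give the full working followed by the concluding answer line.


E = 16/9, F = 0, G = 169/9; EG - F^2 = 2704/81

Answer: sqrt(EG - F^2) = 52/9


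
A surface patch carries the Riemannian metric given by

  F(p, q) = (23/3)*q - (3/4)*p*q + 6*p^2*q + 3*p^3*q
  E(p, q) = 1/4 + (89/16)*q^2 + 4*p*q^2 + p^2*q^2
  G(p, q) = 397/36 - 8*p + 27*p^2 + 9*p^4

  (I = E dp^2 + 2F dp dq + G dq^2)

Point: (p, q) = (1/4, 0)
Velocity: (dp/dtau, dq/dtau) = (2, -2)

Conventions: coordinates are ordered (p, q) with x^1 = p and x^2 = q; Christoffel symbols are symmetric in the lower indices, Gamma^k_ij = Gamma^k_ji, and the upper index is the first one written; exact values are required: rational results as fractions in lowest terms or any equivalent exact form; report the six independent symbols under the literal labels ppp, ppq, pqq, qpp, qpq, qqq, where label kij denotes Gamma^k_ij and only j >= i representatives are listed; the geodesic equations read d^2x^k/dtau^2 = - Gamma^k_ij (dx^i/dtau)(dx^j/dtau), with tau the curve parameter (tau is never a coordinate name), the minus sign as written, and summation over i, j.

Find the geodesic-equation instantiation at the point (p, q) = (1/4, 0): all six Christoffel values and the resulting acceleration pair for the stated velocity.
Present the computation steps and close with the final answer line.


E = 1/4, F = 0, G = 24769/2304 at the point
E_p = 0, E_q = 0, F_p = 0, F_q = 1517/192, G_p = 97/16, G_q = 0
EG - F^2 = 24769/9216;  g^inv = (9216/24769) * [[24769/2304, 0], [0, 1/4]]
first-kind symbols [ij,l] = (1/2)(d_i g_jl + d_j g_il - d_l g_ij): [pp,p] = E_p/2 = 0, [pp,q] = F_p - E_q/2 = 0, [pq,p] = E_q/2 = 0, [pq,q] = G_p/2 = 97/32, [qq,p] = F_q - G_p/2 = 935/192, [qq,q] = G_q/2 = 0
Gamma^p_ij = (G*[ij,p] - F*[ij,q])/(EG - F^2), Gamma^q_ij = (E*[ij,q] - F*[ij,p])/(EG - F^2)
Gamma_ppp = 0, Gamma_ppq = 0, Gamma_pqq = 935/48, Gamma_qpp = 0, Gamma_qpq = 6984/24769, Gamma_qqq = 0
d^2p/dtau^2 = -(Gamma_ppp*(2)^2 + 2*Gamma_ppq*(2)*(-2) + Gamma_pqq*(-2)^2) = -935/12
d^2q/dtau^2 = -(Gamma_qpp*(2)^2 + 2*Gamma_qpq*(2)*(-2) + Gamma_qqq*(-2)^2) = 55872/24769

Answer: Gamma_ppp = 0, Gamma_ppq = 0, Gamma_pqq = 935/48, Gamma_qpp = 0, Gamma_qpq = 6984/24769, Gamma_qqq = 0; accelerations (d^2p/dtau^2, d^2q/dtau^2) = (-935/12, 55872/24769)


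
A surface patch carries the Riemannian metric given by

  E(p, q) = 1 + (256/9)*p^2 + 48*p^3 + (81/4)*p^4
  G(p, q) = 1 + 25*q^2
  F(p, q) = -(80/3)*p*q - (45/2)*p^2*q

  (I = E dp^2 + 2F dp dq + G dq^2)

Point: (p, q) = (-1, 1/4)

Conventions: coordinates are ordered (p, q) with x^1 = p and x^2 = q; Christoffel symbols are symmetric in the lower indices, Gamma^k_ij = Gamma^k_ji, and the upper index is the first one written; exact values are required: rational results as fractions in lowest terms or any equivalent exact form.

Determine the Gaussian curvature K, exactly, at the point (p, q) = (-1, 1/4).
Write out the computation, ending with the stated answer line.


E = 61/36, F = 25/24, G = 41/16, EG - F^2 = 469/144 at the point
E_p = 55/9, E_q = 0, F_p = 55/12, F_q = 25/6, G_p = 0, G_q = 25/2
E_qq = 0, F_pq = 55/3, G_pp = 0
Using the Brioschi determinant formula for K from the metric derivatives:
M1 = [[-E_qq/2 + F_pq - G_pp/2, E_p/2, F_p - E_q/2], [F_q - G_p/2, E, F], [G_q/2, F, G]] = [[55/3, 55/18, 55/12], [25/6, 61/36, 25/24], [25/4, 25/24, 41/16]]; det M1 = 55/3
M2 = [[0, E_q/2, G_p/2], [E_q/2, E, F], [G_p/2, F, G]] = [[0, 0, 0], [0, 61/36, 25/24], [0, 25/24, 41/16]]; det M2 = 0
det M1 - det M2 = 55/3; K = 55/3 / (469/144)^2 = 380160/219961

Answer: K = 380160/219961


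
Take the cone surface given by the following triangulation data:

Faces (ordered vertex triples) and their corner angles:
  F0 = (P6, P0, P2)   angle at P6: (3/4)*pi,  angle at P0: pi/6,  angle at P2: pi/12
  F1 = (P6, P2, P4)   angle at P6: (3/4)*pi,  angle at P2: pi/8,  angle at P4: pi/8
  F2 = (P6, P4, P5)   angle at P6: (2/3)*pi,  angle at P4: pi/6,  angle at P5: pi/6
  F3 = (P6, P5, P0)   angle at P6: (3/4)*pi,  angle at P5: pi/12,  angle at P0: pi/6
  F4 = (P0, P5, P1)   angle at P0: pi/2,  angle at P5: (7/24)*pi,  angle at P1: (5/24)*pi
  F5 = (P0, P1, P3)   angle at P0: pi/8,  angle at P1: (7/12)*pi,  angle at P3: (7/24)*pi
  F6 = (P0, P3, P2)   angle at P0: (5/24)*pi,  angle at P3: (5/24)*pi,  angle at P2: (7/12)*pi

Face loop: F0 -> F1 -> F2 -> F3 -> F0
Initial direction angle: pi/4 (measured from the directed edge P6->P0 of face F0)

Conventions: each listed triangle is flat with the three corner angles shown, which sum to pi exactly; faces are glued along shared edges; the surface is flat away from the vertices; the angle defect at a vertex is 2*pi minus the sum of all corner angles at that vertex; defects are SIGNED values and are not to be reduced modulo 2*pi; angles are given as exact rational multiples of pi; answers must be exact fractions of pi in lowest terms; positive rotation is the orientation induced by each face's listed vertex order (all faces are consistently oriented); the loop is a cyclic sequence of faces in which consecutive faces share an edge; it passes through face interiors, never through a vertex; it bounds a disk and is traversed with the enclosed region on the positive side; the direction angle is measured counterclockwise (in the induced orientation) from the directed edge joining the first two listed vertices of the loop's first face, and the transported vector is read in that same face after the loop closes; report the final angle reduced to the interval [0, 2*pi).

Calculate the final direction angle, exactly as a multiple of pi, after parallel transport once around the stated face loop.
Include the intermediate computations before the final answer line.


enclosed vertex P6: corner angles sum to (35/12)*pi, defect = 2*pi - (35/12)*pi = (-11/12)*pi
by Gauss-Bonnet the loop rotates the vector by the enclosed defect sum (positive orientation, mod 2*pi)
final angle = pi/4 - (11/12)*pi = (4/3)*pi (mod 2*pi)

Answer: final direction angle = (4/3)*pi


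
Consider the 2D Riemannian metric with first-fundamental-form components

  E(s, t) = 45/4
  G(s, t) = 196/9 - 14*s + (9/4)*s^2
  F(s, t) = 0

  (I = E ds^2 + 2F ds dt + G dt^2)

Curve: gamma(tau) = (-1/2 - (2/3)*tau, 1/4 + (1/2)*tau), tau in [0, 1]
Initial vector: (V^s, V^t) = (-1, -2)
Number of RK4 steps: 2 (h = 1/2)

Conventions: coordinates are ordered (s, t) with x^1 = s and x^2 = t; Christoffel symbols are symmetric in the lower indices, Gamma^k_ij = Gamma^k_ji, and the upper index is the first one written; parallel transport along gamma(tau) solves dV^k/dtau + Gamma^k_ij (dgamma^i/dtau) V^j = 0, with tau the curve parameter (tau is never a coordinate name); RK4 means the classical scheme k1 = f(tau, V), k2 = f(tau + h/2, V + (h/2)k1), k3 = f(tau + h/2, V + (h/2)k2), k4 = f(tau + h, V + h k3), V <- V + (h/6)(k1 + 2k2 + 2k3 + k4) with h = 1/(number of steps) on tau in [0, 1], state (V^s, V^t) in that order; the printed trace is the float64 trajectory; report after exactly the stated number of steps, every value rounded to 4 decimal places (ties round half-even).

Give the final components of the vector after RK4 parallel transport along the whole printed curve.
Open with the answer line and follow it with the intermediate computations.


Answer: V^s = -0.2589, V^t = -1.7622

gamma'(tau) = (-2/3, 1/2); f(tau, V)^k = -Gamma^k_ij(gamma(tau)) gamma'^i(tau) V^j; h = 1/2; intermediate values shown to 6 dp
curve data and Christoffel symbols at the stage parameters:
  tau = 0.000000: gamma = (-0.500000, 0.250000), gamma' = (-0.666667, 0.500000); Gamma_sss = 0.000000, Gamma_sst = 0.000000, Gamma_stt = 0.722222, Gamma_tss = 0.000000, Gamma_tst = -0.276923, Gamma_ttt = 0.000000
  tau = 0.250000: gamma = (-0.666667, 0.375000), gamma' = (-0.666667, 0.500000); Gamma_sss = 0.000000, Gamma_sst = 0.000000, Gamma_stt = 0.755556, Gamma_tss = 0.000000, Gamma_tst = -0.264706, Gamma_ttt = 0.000000
  tau = 0.500000: gamma = (-0.833333, 0.500000), gamma' = (-0.666667, 0.500000); Gamma_sss = 0.000000, Gamma_sst = 0.000000, Gamma_stt = 0.788889, Gamma_tss = 0.000000, Gamma_tst = -0.253521, Gamma_ttt = 0.000000
  tau = 0.750000: gamma = (-1.000000, 0.625000), gamma' = (-0.666667, 0.500000); Gamma_sss = 0.000000, Gamma_sst = 0.000000, Gamma_stt = 0.822222, Gamma_tss = 0.000000, Gamma_tst = -0.243243, Gamma_ttt = 0.000000
  tau = 1.000000: gamma = (-1.166667, 0.750000), gamma' = (-0.666667, 0.500000); Gamma_sss = 0.000000, Gamma_sst = 0.000000, Gamma_stt = 0.855556, Gamma_tss = 0.000000, Gamma_tst = -0.233766, Gamma_ttt = 0.000000
step 0: V^s = -1.0000, V^t = -2.0000
step 1: k1 = (0.722222, 0.230769), k2 = (0.733761, 0.234304), k3 = (0.733427, 0.234530), k4 = (0.742634, 0.237933); V <- V + (h/6)(k1 + 2k2 + 2k3 + k4): V^s = -0.6334, V^t = -1.8828
step 2: k1 = (0.742661, 0.237930), k2 = (0.749587, 0.241220), k3 = (0.749249, 0.241297), k4 = (0.753810, 0.244375); V <- V + (h/6)(k1 + 2k2 + 2k3 + k4): V^s = -0.2589, V^t = -1.7622


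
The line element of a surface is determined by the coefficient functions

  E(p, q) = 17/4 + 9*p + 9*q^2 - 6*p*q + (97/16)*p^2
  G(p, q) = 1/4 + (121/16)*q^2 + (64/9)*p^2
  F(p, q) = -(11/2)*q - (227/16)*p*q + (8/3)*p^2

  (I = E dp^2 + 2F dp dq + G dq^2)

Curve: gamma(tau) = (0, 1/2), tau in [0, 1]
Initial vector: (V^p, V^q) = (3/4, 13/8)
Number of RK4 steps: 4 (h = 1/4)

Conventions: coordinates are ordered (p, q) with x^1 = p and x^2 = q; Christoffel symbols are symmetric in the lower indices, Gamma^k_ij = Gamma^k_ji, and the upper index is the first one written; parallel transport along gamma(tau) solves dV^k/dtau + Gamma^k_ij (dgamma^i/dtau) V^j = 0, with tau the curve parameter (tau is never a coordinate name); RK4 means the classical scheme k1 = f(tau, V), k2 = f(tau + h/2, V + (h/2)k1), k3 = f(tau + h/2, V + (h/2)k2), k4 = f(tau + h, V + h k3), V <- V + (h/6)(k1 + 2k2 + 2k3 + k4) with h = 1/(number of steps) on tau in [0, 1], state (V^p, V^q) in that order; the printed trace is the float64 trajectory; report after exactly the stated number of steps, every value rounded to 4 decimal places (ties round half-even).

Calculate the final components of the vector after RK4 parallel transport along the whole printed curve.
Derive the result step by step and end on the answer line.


gamma'(tau) = (0, 0); f(tau, V)^k = -Gamma^k_ij(gamma(tau)) gamma'^i(tau) V^j; h = 1/4; intermediate values shown to 6 dp
curve data and Christoffel symbols at the stage parameters:
  tau = 0.000000: gamma = (0.000000, 0.500000), gamma' = (0.000000, 0.000000); Gamma_ppp = -4.008610, Gamma_ppq = 1.516605, Gamma_pqq = -0.216482, Gamma_qpp = -10.565806, Gamma_qpq = 1.948339, Gamma_qqq = 1.488315
  tau = 0.125000: gamma = (0.000000, 0.500000), gamma' = (0.000000, 0.000000); Gamma_ppp = -4.008610, Gamma_ppq = 1.516605, Gamma_pqq = -0.216482, Gamma_qpp = -10.565806, Gamma_qpq = 1.948339, Gamma_qqq = 1.488315
  tau = 0.250000: gamma = (0.000000, 0.500000), gamma' = (0.000000, 0.000000); Gamma_ppp = -4.008610, Gamma_ppq = 1.516605, Gamma_pqq = -0.216482, Gamma_qpp = -10.565806, Gamma_qpq = 1.948339, Gamma_qqq = 1.488315
  tau = 0.375000: gamma = (0.000000, 0.500000), gamma' = (0.000000, 0.000000); Gamma_ppp = -4.008610, Gamma_ppq = 1.516605, Gamma_pqq = -0.216482, Gamma_qpp = -10.565806, Gamma_qpq = 1.948339, Gamma_qqq = 1.488315
  tau = 0.500000: gamma = (0.000000, 0.500000), gamma' = (0.000000, 0.000000); Gamma_ppp = -4.008610, Gamma_ppq = 1.516605, Gamma_pqq = -0.216482, Gamma_qpp = -10.565806, Gamma_qpq = 1.948339, Gamma_qqq = 1.488315
  tau = 0.625000: gamma = (0.000000, 0.500000), gamma' = (0.000000, 0.000000); Gamma_ppp = -4.008610, Gamma_ppq = 1.516605, Gamma_pqq = -0.216482, Gamma_qpp = -10.565806, Gamma_qpq = 1.948339, Gamma_qqq = 1.488315
  tau = 0.750000: gamma = (0.000000, 0.500000), gamma' = (0.000000, 0.000000); Gamma_ppp = -4.008610, Gamma_ppq = 1.516605, Gamma_pqq = -0.216482, Gamma_qpp = -10.565806, Gamma_qpq = 1.948339, Gamma_qqq = 1.488315
  tau = 0.875000: gamma = (0.000000, 0.500000), gamma' = (0.000000, 0.000000); Gamma_ppp = -4.008610, Gamma_ppq = 1.516605, Gamma_pqq = -0.216482, Gamma_qpp = -10.565806, Gamma_qpq = 1.948339, Gamma_qqq = 1.488315
  tau = 1.000000: gamma = (0.000000, 0.500000), gamma' = (0.000000, 0.000000); Gamma_ppp = -4.008610, Gamma_ppq = 1.516605, Gamma_pqq = -0.216482, Gamma_qpp = -10.565806, Gamma_qpq = 1.948339, Gamma_qqq = 1.488315
step 0: V^p = 0.7500, V^q = 1.6250
step 1: k1 = (0.000000, 0.000000), k2 = (0.000000, 0.000000), k3 = (0.000000, 0.000000), k4 = (0.000000, 0.000000); V <- V + (h/6)(k1 + 2k2 + 2k3 + k4): V^p = 0.7500, V^q = 1.6250
step 2: k1 = (0.000000, 0.000000), k2 = (0.000000, 0.000000), k3 = (0.000000, 0.000000), k4 = (0.000000, 0.000000); V <- V + (h/6)(k1 + 2k2 + 2k3 + k4): V^p = 0.7500, V^q = 1.6250
step 3: k1 = (0.000000, 0.000000), k2 = (0.000000, 0.000000), k3 = (0.000000, 0.000000), k4 = (0.000000, 0.000000); V <- V + (h/6)(k1 + 2k2 + 2k3 + k4): V^p = 0.7500, V^q = 1.6250
step 4: k1 = (0.000000, 0.000000), k2 = (0.000000, 0.000000), k3 = (0.000000, 0.000000), k4 = (0.000000, 0.000000); V <- V + (h/6)(k1 + 2k2 + 2k3 + k4): V^p = 0.7500, V^q = 1.6250

Answer: V^p = 0.7500, V^q = 1.6250


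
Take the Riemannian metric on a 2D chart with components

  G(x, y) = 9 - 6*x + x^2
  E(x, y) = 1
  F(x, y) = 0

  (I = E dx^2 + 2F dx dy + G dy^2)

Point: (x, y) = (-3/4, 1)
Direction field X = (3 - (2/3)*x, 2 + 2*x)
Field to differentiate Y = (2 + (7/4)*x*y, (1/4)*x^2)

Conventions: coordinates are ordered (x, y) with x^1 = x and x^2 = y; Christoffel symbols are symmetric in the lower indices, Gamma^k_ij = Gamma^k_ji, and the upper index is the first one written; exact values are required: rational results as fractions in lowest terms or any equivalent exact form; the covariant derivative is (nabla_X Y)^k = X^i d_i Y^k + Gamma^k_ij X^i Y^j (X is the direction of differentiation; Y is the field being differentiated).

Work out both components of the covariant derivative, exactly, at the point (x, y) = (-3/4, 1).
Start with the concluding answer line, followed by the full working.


Answer: (nabla_X Y)^x = 2935/512, (nabla_X Y)^y = -737/480

E = 1, F = 0, G = 225/16 at the point
E_x = 0, E_y = 0, F_x = 0, F_y = 0, G_x = -15/2, G_y = 0
EG - F^2 = 225/16;  g^inv = (16/225) * [[225/16, 0], [0, 1]]
first-kind symbols [ij,l] = (1/2)(d_i g_jl + d_j g_il - d_l g_ij): [xx,x] = E_x/2 = 0, [xx,y] = F_x - E_y/2 = 0, [xy,x] = E_y/2 = 0, [xy,y] = G_x/2 = -15/4, [yy,x] = F_y - G_x/2 = 15/4, [yy,y] = G_y/2 = 0
Gamma^x_ij = (G*[ij,x] - F*[ij,y])/(EG - F^2), Gamma^y_ij = (E*[ij,y] - F*[ij,x])/(EG - F^2)
Gamma_xxx = 0, Gamma_xxy = 0, Gamma_xyy = 15/4, Gamma_yxx = 0, Gamma_yxy = -4/15, Gamma_yyy = 0
X = (7/2, 1/2), Y = (11/16, 9/64) at the point


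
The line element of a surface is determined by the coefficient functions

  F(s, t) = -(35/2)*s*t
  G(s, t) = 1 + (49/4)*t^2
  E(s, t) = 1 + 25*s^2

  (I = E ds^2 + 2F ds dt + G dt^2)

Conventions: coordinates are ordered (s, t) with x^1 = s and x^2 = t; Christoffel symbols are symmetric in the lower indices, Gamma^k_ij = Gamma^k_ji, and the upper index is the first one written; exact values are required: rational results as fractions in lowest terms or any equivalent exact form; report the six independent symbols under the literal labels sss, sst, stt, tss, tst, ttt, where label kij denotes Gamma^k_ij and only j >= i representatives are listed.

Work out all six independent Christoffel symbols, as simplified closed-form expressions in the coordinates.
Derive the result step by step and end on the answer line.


E = 1 + 25*s^2; F = -(35/2)*s*t; G = 1 + (49/4)*t^2
Gamma^k_ij = (1/2) g^{kl} (d_i g_jl + d_j g_il - d_l g_ij), with g^inv = (1/(EG-F^2)) [[G, -F], [-F, E]]
first partials: E_s = 50*s, E_t = 0, F_s = -(35/2)*t, F_t = -(35/2)*s, G_s = 0, G_t = (49/2)*t
D = EG - F^2 = 1 + (49/4)*t^2 + 25*s^2
expanded: Gamma^s_ss = (G E_s - 2F F_s + F E_t)/(2D), Gamma^s_st = (G E_t - F G_s)/(2D), Gamma^s_tt = (2G F_t - G G_s - F G_t)/(2D), Gamma^t_ss = (2E F_s - E E_t - F E_s)/(2D), Gamma^t_st = (E G_s - F E_t)/(2D), Gamma^t_tt = (E G_t - 2F F_t + F G_s)/(2D); substitute and cancel common factors

Answer: Gamma_sss = 100*s/(100*s^2 + 49*t^2 + 4), Gamma_sst = 0, Gamma_stt = -70*s/(100*s^2 + 49*t^2 + 4), Gamma_tss = -70*t/(100*s^2 + 49*t^2 + 4), Gamma_tst = 0, Gamma_ttt = 49*t/(100*s^2 + 49*t^2 + 4)


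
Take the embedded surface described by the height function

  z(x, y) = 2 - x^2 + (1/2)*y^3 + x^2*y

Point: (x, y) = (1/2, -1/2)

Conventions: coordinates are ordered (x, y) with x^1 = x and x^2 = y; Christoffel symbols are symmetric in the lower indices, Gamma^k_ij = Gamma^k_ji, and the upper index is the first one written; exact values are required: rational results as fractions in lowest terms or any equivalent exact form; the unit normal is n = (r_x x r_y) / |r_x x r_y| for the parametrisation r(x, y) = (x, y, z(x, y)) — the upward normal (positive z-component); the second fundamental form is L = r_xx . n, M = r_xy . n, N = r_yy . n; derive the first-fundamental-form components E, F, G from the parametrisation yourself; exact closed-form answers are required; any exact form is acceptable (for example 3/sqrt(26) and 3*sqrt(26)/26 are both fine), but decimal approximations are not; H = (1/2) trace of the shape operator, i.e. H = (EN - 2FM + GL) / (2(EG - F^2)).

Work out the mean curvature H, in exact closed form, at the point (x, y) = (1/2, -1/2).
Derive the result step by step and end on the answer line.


z_x = -3/2, z_y = 5/8, z_xx = -3, z_xy = 1, z_yy = -3/2
E = 13/4, F = -15/16, G = 89/64; answer radicand W^2 = 233/64
unnormalised second-form numerators: l = -3, m = 1, n = -3/2; L = l/sqrt(233/64), and similarly M = m/sqrt(W^2), N = n/sqrt(W^2)
H = (E*n - 2*F*m + G*l) / (2*(EG - F^2)*sqrt(W^2)); E*n - 2*F*m + G*l = -459/64, EG - F^2 = 233/64, so H = (-459/466)/sqrt(233/64)

Answer: H = -1836*sqrt(233)/54289


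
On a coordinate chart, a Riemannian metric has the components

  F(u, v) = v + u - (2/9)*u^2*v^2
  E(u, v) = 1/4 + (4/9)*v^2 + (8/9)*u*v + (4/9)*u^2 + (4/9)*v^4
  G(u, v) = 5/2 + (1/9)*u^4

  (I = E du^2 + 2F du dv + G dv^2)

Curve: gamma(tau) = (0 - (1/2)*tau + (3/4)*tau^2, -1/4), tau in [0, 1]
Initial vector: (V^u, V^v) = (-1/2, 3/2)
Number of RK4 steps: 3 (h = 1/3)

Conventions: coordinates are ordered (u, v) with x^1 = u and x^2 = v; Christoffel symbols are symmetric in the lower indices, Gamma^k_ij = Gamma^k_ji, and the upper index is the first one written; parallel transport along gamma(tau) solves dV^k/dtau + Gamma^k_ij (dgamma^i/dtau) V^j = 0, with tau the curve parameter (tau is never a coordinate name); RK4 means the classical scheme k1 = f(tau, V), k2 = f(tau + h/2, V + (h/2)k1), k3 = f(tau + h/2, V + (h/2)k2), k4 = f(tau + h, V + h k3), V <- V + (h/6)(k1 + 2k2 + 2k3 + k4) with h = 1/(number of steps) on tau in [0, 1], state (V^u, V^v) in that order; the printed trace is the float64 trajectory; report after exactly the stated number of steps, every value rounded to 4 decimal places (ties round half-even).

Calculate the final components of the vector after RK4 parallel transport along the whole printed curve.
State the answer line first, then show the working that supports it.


Answer: V^u = -0.3960, V^v = 1.5528

gamma'(tau) = (-1/2 + (3/2)*tau, 0); f(tau, V)^k = -Gamma^k_ij(gamma(tau)) gamma'^i(tau) V^j; h = 1/3; intermediate values shown to 6 dp
curve data and Christoffel symbols at the stage parameters:
  tau = 0.000000: gamma = (0.000000, -0.250000), gamma' = (-0.500000, 0.000000); Gamma_uuu = 0.005457, Gamma_uuv = -0.491132, Gamma_uvv = 3.929059, Gamma_vuu = 0.450546, Gamma_vuv = -0.049113, Gamma_vvv = 0.392906
  tau = 0.166667: gamma = (-0.062500, -0.250000), gamma' = (-0.250000, 0.000000); Gamma_uuu = 0.021285, Gamma_uuv = -0.596668, Gamma_uvv = 3.907198, Gamma_vuu = 0.464466, Gamma_vuv = -0.074618, Gamma_vvv = 0.488484
  tau = 0.333333: gamma = (-0.083333, -0.250000), gamma' = (0.000000, 0.000000); Gamma_uuu = 0.027833, Gamma_uuv = -0.631424, Gamma_uvv = 3.899883, Gamma_vuu = 0.469452, Gamma_vuv = -0.084265, Gamma_vvv = 0.520134
  tau = 0.500000: gamma = (-0.062500, -0.250000), gamma' = (0.250000, 0.000000); Gamma_uuu = 0.021285, Gamma_uuv = -0.596668, Gamma_uvv = 3.907198, Gamma_vuu = 0.464466, Gamma_vuv = -0.074618, Gamma_vvv = 0.488484
  tau = 0.666667: gamma = (0.000000, -0.250000), gamma' = (0.500000, 0.000000); Gamma_uuu = 0.005457, Gamma_uuv = -0.491132, Gamma_uvv = 3.929059, Gamma_vuu = 0.450546, Gamma_vuv = -0.049113, Gamma_vvv = 0.392906
  tau = 0.833333: gamma = (0.104167, -0.250000), gamma' = (0.750000, 0.000000); Gamma_uuu = -0.007895, Gamma_uuv = -0.311438, Gamma_uvv = 3.961606, Gamma_vuu = 0.429861, Gamma_vuv = -0.018085, Gamma_vvv = 0.231331
  tau = 1.000000: gamma = (0.250000, -0.250000), gamma' = (1.000000, 0.000000); Gamma_uuu = 0.001389, Gamma_uuv = -0.055168, Gamma_uvv = 3.986212, Gamma_vuu = 0.402708, Gamma_vuv = 0.001369, Gamma_vvv = 0.001384
step 0: V^u = -0.5000, V^v = 1.5000
step 1: k1 = (-0.369714, -0.149471), k2 = (-0.223023, -0.092730), k3 = (-0.224304, -0.090068), k4 = (0.000000, 0.000000); V <- V + (h/6)(k1 + 2k2 + 2k3 + k4): V^u = -0.5702, V^v = 1.4714
step 2: k1 = (0.000000, 0.000000), k2 = (0.222517, 0.093663), k3 = (0.224648, 0.089648), k4 = (0.370012, 0.148457); V <- V + (h/6)(k1 + 2k2 + 2k3 + k4): V^u = -0.5000, V^v = 1.5000
step 3: k1 = (0.369714, 0.149472), k2 = (0.353591, 0.162017), k3 = (0.354063, 0.162911), k4 = (0.086278, 0.151698); V <- V + (h/6)(k1 + 2k2 + 2k3 + k4): V^u = -0.3960, V^v = 1.5528
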